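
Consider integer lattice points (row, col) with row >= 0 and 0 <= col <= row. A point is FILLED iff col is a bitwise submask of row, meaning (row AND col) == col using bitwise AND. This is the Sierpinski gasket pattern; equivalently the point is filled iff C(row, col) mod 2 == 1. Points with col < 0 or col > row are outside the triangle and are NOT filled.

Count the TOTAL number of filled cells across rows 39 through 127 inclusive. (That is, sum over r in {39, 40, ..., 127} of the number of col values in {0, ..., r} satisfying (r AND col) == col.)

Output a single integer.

r39=100111 pc4: +16 =16
r40=101000 pc2: +4 =20
r41=101001 pc3: +8 =28
r42=101010 pc3: +8 =36
r43=101011 pc4: +16 =52
r44=101100 pc3: +8 =60
r45=101101 pc4: +16 =76
r46=101110 pc4: +16 =92
r47=101111 pc5: +32 =124
r48=110000 pc2: +4 =128
r49=110001 pc3: +8 =136
r50=110010 pc3: +8 =144
r51=110011 pc4: +16 =160
r52=110100 pc3: +8 =168
r53=110101 pc4: +16 =184
r54=110110 pc4: +16 =200
r55=110111 pc5: +32 =232
r56=111000 pc3: +8 =240
r57=111001 pc4: +16 =256
r58=111010 pc4: +16 =272
r59=111011 pc5: +32 =304
r60=111100 pc4: +16 =320
r61=111101 pc5: +32 =352
r62=111110 pc5: +32 =384
r63=111111 pc6: +64 =448
r64=1000000 pc1: +2 =450
r65=1000001 pc2: +4 =454
r66=1000010 pc2: +4 =458
r67=1000011 pc3: +8 =466
r68=1000100 pc2: +4 =470
r69=1000101 pc3: +8 =478
r70=1000110 pc3: +8 =486
r71=1000111 pc4: +16 =502
r72=1001000 pc2: +4 =506
r73=1001001 pc3: +8 =514
r74=1001010 pc3: +8 =522
r75=1001011 pc4: +16 =538
r76=1001100 pc3: +8 =546
r77=1001101 pc4: +16 =562
r78=1001110 pc4: +16 =578
r79=1001111 pc5: +32 =610
r80=1010000 pc2: +4 =614
r81=1010001 pc3: +8 =622
r82=1010010 pc3: +8 =630
r83=1010011 pc4: +16 =646
r84=1010100 pc3: +8 =654
r85=1010101 pc4: +16 =670
r86=1010110 pc4: +16 =686
r87=1010111 pc5: +32 =718
r88=1011000 pc3: +8 =726
r89=1011001 pc4: +16 =742
r90=1011010 pc4: +16 =758
r91=1011011 pc5: +32 =790
r92=1011100 pc4: +16 =806
r93=1011101 pc5: +32 =838
r94=1011110 pc5: +32 =870
r95=1011111 pc6: +64 =934
r96=1100000 pc2: +4 =938
r97=1100001 pc3: +8 =946
r98=1100010 pc3: +8 =954
r99=1100011 pc4: +16 =970
r100=1100100 pc3: +8 =978
r101=1100101 pc4: +16 =994
r102=1100110 pc4: +16 =1010
r103=1100111 pc5: +32 =1042
r104=1101000 pc3: +8 =1050
r105=1101001 pc4: +16 =1066
r106=1101010 pc4: +16 =1082
r107=1101011 pc5: +32 =1114
r108=1101100 pc4: +16 =1130
r109=1101101 pc5: +32 =1162
r110=1101110 pc5: +32 =1194
r111=1101111 pc6: +64 =1258
r112=1110000 pc3: +8 =1266
r113=1110001 pc4: +16 =1282
r114=1110010 pc4: +16 =1298
r115=1110011 pc5: +32 =1330
r116=1110100 pc4: +16 =1346
r117=1110101 pc5: +32 =1378
r118=1110110 pc5: +32 =1410
r119=1110111 pc6: +64 =1474
r120=1111000 pc4: +16 =1490
r121=1111001 pc5: +32 =1522
r122=1111010 pc5: +32 =1554
r123=1111011 pc6: +64 =1618
r124=1111100 pc5: +32 =1650
r125=1111101 pc6: +64 =1714
r126=1111110 pc6: +64 =1778
r127=1111111 pc7: +128 =1906

Answer: 1906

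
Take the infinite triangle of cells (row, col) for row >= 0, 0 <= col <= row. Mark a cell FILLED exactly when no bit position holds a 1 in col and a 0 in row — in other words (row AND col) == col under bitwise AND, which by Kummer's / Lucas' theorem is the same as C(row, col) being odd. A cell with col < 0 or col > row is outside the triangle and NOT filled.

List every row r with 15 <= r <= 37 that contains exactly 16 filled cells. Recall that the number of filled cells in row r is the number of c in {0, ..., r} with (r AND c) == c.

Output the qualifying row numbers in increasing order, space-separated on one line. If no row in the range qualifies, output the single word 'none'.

Answer: 15 23 27 29 30

Derivation:
Row r has 2^popcount(r) filled cells, so we need popcount(r) = log2(16) = 4.
Scan r = 15..37 and keep those with exactly 4 one-bits:
r=15=1111 popcount=4 -> KEEP
r=16=10000 popcount=1 -> skip
r=17=10001 popcount=2 -> skip
r=18=10010 popcount=2 -> skip
r=19=10011 popcount=3 -> skip
r=20=10100 popcount=2 -> skip
r=21=10101 popcount=3 -> skip
r=22=10110 popcount=3 -> skip
r=23=10111 popcount=4 -> KEEP
r=24=11000 popcount=2 -> skip
r=25=11001 popcount=3 -> skip
r=26=11010 popcount=3 -> skip
r=27=11011 popcount=4 -> KEEP
r=28=11100 popcount=3 -> skip
r=29=11101 popcount=4 -> KEEP
r=30=11110 popcount=4 -> KEEP
r=31=11111 popcount=5 -> skip
r=32=100000 popcount=1 -> skip
r=33=100001 popcount=2 -> skip
r=34=100010 popcount=2 -> skip
r=35=100011 popcount=3 -> skip
r=36=100100 popcount=2 -> skip
r=37=100101 popcount=3 -> skip
Kept rows: 15 23 27 29 30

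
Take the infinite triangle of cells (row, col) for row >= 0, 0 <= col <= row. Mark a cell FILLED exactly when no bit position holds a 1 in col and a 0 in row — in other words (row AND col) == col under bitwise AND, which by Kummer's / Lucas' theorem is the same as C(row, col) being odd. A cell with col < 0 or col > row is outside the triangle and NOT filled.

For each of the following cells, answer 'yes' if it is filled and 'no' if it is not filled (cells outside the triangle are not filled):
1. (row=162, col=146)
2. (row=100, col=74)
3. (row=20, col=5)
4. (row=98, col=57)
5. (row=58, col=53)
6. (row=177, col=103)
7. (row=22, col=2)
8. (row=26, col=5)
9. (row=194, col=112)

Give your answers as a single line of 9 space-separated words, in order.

(162,146): row=0b10100010, col=0b10010010, row AND col = 0b10000010 = 130; 130 != 146 -> empty
(100,74): row=0b1100100, col=0b1001010, row AND col = 0b1000000 = 64; 64 != 74 -> empty
(20,5): row=0b10100, col=0b101, row AND col = 0b100 = 4; 4 != 5 -> empty
(98,57): row=0b1100010, col=0b111001, row AND col = 0b100000 = 32; 32 != 57 -> empty
(58,53): row=0b111010, col=0b110101, row AND col = 0b110000 = 48; 48 != 53 -> empty
(177,103): row=0b10110001, col=0b1100111, row AND col = 0b100001 = 33; 33 != 103 -> empty
(22,2): row=0b10110, col=0b10, row AND col = 0b10 = 2; 2 == 2 -> filled
(26,5): row=0b11010, col=0b101, row AND col = 0b0 = 0; 0 != 5 -> empty
(194,112): row=0b11000010, col=0b1110000, row AND col = 0b1000000 = 64; 64 != 112 -> empty

Answer: no no no no no no yes no no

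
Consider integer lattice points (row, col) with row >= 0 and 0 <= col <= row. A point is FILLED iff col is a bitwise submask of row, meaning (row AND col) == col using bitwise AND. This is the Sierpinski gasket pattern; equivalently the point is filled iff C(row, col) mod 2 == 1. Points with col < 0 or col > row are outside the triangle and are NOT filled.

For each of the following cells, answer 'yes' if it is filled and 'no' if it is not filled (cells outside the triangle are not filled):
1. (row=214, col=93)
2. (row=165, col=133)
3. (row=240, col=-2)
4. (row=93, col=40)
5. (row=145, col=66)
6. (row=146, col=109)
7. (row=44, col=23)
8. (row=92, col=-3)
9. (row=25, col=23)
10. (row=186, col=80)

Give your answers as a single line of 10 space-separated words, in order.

(214,93): row=0b11010110, col=0b1011101, row AND col = 0b1010100 = 84; 84 != 93 -> empty
(165,133): row=0b10100101, col=0b10000101, row AND col = 0b10000101 = 133; 133 == 133 -> filled
(240,-2): col outside [0, 240] -> not filled
(93,40): row=0b1011101, col=0b101000, row AND col = 0b1000 = 8; 8 != 40 -> empty
(145,66): row=0b10010001, col=0b1000010, row AND col = 0b0 = 0; 0 != 66 -> empty
(146,109): row=0b10010010, col=0b1101101, row AND col = 0b0 = 0; 0 != 109 -> empty
(44,23): row=0b101100, col=0b10111, row AND col = 0b100 = 4; 4 != 23 -> empty
(92,-3): col outside [0, 92] -> not filled
(25,23): row=0b11001, col=0b10111, row AND col = 0b10001 = 17; 17 != 23 -> empty
(186,80): row=0b10111010, col=0b1010000, row AND col = 0b10000 = 16; 16 != 80 -> empty

Answer: no yes no no no no no no no no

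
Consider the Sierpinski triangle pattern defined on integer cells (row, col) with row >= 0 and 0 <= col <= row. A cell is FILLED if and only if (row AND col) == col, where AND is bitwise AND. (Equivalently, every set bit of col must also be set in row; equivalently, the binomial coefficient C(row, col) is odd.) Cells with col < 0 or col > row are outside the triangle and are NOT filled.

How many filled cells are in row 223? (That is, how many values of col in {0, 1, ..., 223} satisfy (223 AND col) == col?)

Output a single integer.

Answer: 128

Derivation:
223 in binary = 11011111
popcount(223) = number of 1-bits in 11011111 = 7
A col c satisfies (223 AND c) == c iff every set bit of c is also set in 223; each of the 7 set bits of 223 can independently be on or off in c.
count = 2^7 = 128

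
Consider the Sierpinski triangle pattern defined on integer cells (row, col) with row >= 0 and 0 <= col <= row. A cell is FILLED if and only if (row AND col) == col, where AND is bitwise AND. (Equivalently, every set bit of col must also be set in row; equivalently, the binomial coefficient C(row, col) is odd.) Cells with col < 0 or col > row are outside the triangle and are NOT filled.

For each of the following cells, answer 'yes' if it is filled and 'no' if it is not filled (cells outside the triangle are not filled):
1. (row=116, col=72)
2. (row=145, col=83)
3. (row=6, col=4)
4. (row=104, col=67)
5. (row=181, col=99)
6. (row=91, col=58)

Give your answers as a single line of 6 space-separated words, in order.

Answer: no no yes no no no

Derivation:
(116,72): row=0b1110100, col=0b1001000, row AND col = 0b1000000 = 64; 64 != 72 -> empty
(145,83): row=0b10010001, col=0b1010011, row AND col = 0b10001 = 17; 17 != 83 -> empty
(6,4): row=0b110, col=0b100, row AND col = 0b100 = 4; 4 == 4 -> filled
(104,67): row=0b1101000, col=0b1000011, row AND col = 0b1000000 = 64; 64 != 67 -> empty
(181,99): row=0b10110101, col=0b1100011, row AND col = 0b100001 = 33; 33 != 99 -> empty
(91,58): row=0b1011011, col=0b111010, row AND col = 0b11010 = 26; 26 != 58 -> empty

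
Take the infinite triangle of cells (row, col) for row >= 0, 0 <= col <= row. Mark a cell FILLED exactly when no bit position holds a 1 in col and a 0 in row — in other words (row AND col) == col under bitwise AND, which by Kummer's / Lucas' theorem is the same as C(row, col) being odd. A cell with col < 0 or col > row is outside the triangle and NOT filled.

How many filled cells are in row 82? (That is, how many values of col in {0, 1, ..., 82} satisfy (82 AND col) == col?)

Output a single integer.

82 in binary = 1010010
popcount(82) = number of 1-bits in 1010010 = 3
A col c satisfies (82 AND c) == c iff every set bit of c is also set in 82; each of the 3 set bits of 82 can independently be on or off in c.
count = 2^3 = 8

Answer: 8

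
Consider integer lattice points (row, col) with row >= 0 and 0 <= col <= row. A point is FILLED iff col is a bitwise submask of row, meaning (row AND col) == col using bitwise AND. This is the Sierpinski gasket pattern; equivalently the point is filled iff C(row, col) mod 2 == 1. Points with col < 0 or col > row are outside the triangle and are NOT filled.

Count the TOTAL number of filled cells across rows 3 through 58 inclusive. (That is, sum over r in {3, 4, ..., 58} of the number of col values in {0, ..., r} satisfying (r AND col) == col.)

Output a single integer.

r3=11 pc2: +4 =4
r4=100 pc1: +2 =6
r5=101 pc2: +4 =10
r6=110 pc2: +4 =14
r7=111 pc3: +8 =22
r8=1000 pc1: +2 =24
r9=1001 pc2: +4 =28
r10=1010 pc2: +4 =32
r11=1011 pc3: +8 =40
r12=1100 pc2: +4 =44
r13=1101 pc3: +8 =52
r14=1110 pc3: +8 =60
r15=1111 pc4: +16 =76
r16=10000 pc1: +2 =78
r17=10001 pc2: +4 =82
r18=10010 pc2: +4 =86
r19=10011 pc3: +8 =94
r20=10100 pc2: +4 =98
r21=10101 pc3: +8 =106
r22=10110 pc3: +8 =114
r23=10111 pc4: +16 =130
r24=11000 pc2: +4 =134
r25=11001 pc3: +8 =142
r26=11010 pc3: +8 =150
r27=11011 pc4: +16 =166
r28=11100 pc3: +8 =174
r29=11101 pc4: +16 =190
r30=11110 pc4: +16 =206
r31=11111 pc5: +32 =238
r32=100000 pc1: +2 =240
r33=100001 pc2: +4 =244
r34=100010 pc2: +4 =248
r35=100011 pc3: +8 =256
r36=100100 pc2: +4 =260
r37=100101 pc3: +8 =268
r38=100110 pc3: +8 =276
r39=100111 pc4: +16 =292
r40=101000 pc2: +4 =296
r41=101001 pc3: +8 =304
r42=101010 pc3: +8 =312
r43=101011 pc4: +16 =328
r44=101100 pc3: +8 =336
r45=101101 pc4: +16 =352
r46=101110 pc4: +16 =368
r47=101111 pc5: +32 =400
r48=110000 pc2: +4 =404
r49=110001 pc3: +8 =412
r50=110010 pc3: +8 =420
r51=110011 pc4: +16 =436
r52=110100 pc3: +8 =444
r53=110101 pc4: +16 =460
r54=110110 pc4: +16 =476
r55=110111 pc5: +32 =508
r56=111000 pc3: +8 =516
r57=111001 pc4: +16 =532
r58=111010 pc4: +16 =548

Answer: 548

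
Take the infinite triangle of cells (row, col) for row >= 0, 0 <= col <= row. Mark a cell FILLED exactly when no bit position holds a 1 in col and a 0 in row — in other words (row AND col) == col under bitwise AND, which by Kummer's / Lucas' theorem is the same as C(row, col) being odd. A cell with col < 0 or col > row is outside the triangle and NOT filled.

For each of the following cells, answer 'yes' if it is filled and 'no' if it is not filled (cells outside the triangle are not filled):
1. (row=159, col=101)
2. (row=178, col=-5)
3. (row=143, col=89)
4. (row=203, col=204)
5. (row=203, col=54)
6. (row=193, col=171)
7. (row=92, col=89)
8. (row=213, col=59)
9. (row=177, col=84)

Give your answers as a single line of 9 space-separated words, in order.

Answer: no no no no no no no no no

Derivation:
(159,101): row=0b10011111, col=0b1100101, row AND col = 0b101 = 5; 5 != 101 -> empty
(178,-5): col outside [0, 178] -> not filled
(143,89): row=0b10001111, col=0b1011001, row AND col = 0b1001 = 9; 9 != 89 -> empty
(203,204): col outside [0, 203] -> not filled
(203,54): row=0b11001011, col=0b110110, row AND col = 0b10 = 2; 2 != 54 -> empty
(193,171): row=0b11000001, col=0b10101011, row AND col = 0b10000001 = 129; 129 != 171 -> empty
(92,89): row=0b1011100, col=0b1011001, row AND col = 0b1011000 = 88; 88 != 89 -> empty
(213,59): row=0b11010101, col=0b111011, row AND col = 0b10001 = 17; 17 != 59 -> empty
(177,84): row=0b10110001, col=0b1010100, row AND col = 0b10000 = 16; 16 != 84 -> empty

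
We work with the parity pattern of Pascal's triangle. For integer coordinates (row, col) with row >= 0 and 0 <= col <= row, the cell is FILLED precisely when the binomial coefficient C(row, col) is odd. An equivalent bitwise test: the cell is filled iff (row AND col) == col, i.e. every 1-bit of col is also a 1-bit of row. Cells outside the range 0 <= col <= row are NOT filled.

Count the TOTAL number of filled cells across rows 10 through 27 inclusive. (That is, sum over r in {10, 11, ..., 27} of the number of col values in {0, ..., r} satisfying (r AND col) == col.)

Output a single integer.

Answer: 138

Derivation:
r10=1010 pc2: +4 =4
r11=1011 pc3: +8 =12
r12=1100 pc2: +4 =16
r13=1101 pc3: +8 =24
r14=1110 pc3: +8 =32
r15=1111 pc4: +16 =48
r16=10000 pc1: +2 =50
r17=10001 pc2: +4 =54
r18=10010 pc2: +4 =58
r19=10011 pc3: +8 =66
r20=10100 pc2: +4 =70
r21=10101 pc3: +8 =78
r22=10110 pc3: +8 =86
r23=10111 pc4: +16 =102
r24=11000 pc2: +4 =106
r25=11001 pc3: +8 =114
r26=11010 pc3: +8 =122
r27=11011 pc4: +16 =138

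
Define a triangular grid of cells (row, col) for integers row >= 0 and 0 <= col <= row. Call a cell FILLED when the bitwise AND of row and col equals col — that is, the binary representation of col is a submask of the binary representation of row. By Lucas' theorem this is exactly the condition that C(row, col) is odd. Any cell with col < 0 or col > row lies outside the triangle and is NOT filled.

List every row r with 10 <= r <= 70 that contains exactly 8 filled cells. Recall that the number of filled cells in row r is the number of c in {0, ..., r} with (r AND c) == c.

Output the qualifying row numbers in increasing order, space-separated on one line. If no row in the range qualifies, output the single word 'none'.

Row r has 2^popcount(r) filled cells, so we need popcount(r) = log2(8) = 3.
Scan r = 10..70 and keep those with exactly 3 one-bits:
r=10=1010 popcount=2 -> skip
r=11=1011 popcount=3 -> KEEP
r=12=1100 popcount=2 -> skip
r=13=1101 popcount=3 -> KEEP
r=14=1110 popcount=3 -> KEEP
r=15=1111 popcount=4 -> skip
r=16=10000 popcount=1 -> skip
r=17=10001 popcount=2 -> skip
r=18=10010 popcount=2 -> skip
r=19=10011 popcount=3 -> KEEP
r=20=10100 popcount=2 -> skip
r=21=10101 popcount=3 -> KEEP
r=22=10110 popcount=3 -> KEEP
r=23=10111 popcount=4 -> skip
r=24=11000 popcount=2 -> skip
r=25=11001 popcount=3 -> KEEP
r=26=11010 popcount=3 -> KEEP
r=27=11011 popcount=4 -> skip
r=28=11100 popcount=3 -> KEEP
r=29=11101 popcount=4 -> skip
r=30=11110 popcount=4 -> skip
r=31=11111 popcount=5 -> skip
r=32=100000 popcount=1 -> skip
r=33=100001 popcount=2 -> skip
r=34=100010 popcount=2 -> skip
r=35=100011 popcount=3 -> KEEP
r=36=100100 popcount=2 -> skip
r=37=100101 popcount=3 -> KEEP
r=38=100110 popcount=3 -> KEEP
r=39=100111 popcount=4 -> skip
r=40=101000 popcount=2 -> skip
r=41=101001 popcount=3 -> KEEP
r=42=101010 popcount=3 -> KEEP
r=43=101011 popcount=4 -> skip
r=44=101100 popcount=3 -> KEEP
r=45=101101 popcount=4 -> skip
r=46=101110 popcount=4 -> skip
r=47=101111 popcount=5 -> skip
r=48=110000 popcount=2 -> skip
r=49=110001 popcount=3 -> KEEP
r=50=110010 popcount=3 -> KEEP
r=51=110011 popcount=4 -> skip
r=52=110100 popcount=3 -> KEEP
r=53=110101 popcount=4 -> skip
r=54=110110 popcount=4 -> skip
r=55=110111 popcount=5 -> skip
r=56=111000 popcount=3 -> KEEP
r=57=111001 popcount=4 -> skip
r=58=111010 popcount=4 -> skip
r=59=111011 popcount=5 -> skip
r=60=111100 popcount=4 -> skip
r=61=111101 popcount=5 -> skip
r=62=111110 popcount=5 -> skip
r=63=111111 popcount=6 -> skip
r=64=1000000 popcount=1 -> skip
r=65=1000001 popcount=2 -> skip
r=66=1000010 popcount=2 -> skip
r=67=1000011 popcount=3 -> KEEP
r=68=1000100 popcount=2 -> skip
r=69=1000101 popcount=3 -> KEEP
r=70=1000110 popcount=3 -> KEEP
Kept rows: 11 13 14 19 21 22 25 26 28 35 37 38 41 42 44 49 50 52 56 67 69 70

Answer: 11 13 14 19 21 22 25 26 28 35 37 38 41 42 44 49 50 52 56 67 69 70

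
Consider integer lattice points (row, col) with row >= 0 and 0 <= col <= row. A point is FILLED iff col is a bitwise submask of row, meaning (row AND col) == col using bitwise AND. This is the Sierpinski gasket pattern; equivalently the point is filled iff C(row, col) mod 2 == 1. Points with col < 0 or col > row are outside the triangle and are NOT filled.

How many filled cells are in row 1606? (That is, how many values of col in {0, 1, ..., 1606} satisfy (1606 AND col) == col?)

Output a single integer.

1606 in binary = 11001000110
popcount(1606) = number of 1-bits in 11001000110 = 5
A col c satisfies (1606 AND c) == c iff every set bit of c is also set in 1606; each of the 5 set bits of 1606 can independently be on or off in c.
count = 2^5 = 32

Answer: 32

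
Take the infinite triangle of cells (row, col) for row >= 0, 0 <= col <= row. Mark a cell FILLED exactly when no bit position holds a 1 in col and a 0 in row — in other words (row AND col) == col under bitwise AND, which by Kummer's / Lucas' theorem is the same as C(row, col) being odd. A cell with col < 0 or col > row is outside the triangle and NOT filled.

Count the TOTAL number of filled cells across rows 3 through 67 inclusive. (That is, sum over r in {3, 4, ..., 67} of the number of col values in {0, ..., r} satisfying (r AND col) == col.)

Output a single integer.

r3=11 pc2: +4 =4
r4=100 pc1: +2 =6
r5=101 pc2: +4 =10
r6=110 pc2: +4 =14
r7=111 pc3: +8 =22
r8=1000 pc1: +2 =24
r9=1001 pc2: +4 =28
r10=1010 pc2: +4 =32
r11=1011 pc3: +8 =40
r12=1100 pc2: +4 =44
r13=1101 pc3: +8 =52
r14=1110 pc3: +8 =60
r15=1111 pc4: +16 =76
r16=10000 pc1: +2 =78
r17=10001 pc2: +4 =82
r18=10010 pc2: +4 =86
r19=10011 pc3: +8 =94
r20=10100 pc2: +4 =98
r21=10101 pc3: +8 =106
r22=10110 pc3: +8 =114
r23=10111 pc4: +16 =130
r24=11000 pc2: +4 =134
r25=11001 pc3: +8 =142
r26=11010 pc3: +8 =150
r27=11011 pc4: +16 =166
r28=11100 pc3: +8 =174
r29=11101 pc4: +16 =190
r30=11110 pc4: +16 =206
r31=11111 pc5: +32 =238
r32=100000 pc1: +2 =240
r33=100001 pc2: +4 =244
r34=100010 pc2: +4 =248
r35=100011 pc3: +8 =256
r36=100100 pc2: +4 =260
r37=100101 pc3: +8 =268
r38=100110 pc3: +8 =276
r39=100111 pc4: +16 =292
r40=101000 pc2: +4 =296
r41=101001 pc3: +8 =304
r42=101010 pc3: +8 =312
r43=101011 pc4: +16 =328
r44=101100 pc3: +8 =336
r45=101101 pc4: +16 =352
r46=101110 pc4: +16 =368
r47=101111 pc5: +32 =400
r48=110000 pc2: +4 =404
r49=110001 pc3: +8 =412
r50=110010 pc3: +8 =420
r51=110011 pc4: +16 =436
r52=110100 pc3: +8 =444
r53=110101 pc4: +16 =460
r54=110110 pc4: +16 =476
r55=110111 pc5: +32 =508
r56=111000 pc3: +8 =516
r57=111001 pc4: +16 =532
r58=111010 pc4: +16 =548
r59=111011 pc5: +32 =580
r60=111100 pc4: +16 =596
r61=111101 pc5: +32 =628
r62=111110 pc5: +32 =660
r63=111111 pc6: +64 =724
r64=1000000 pc1: +2 =726
r65=1000001 pc2: +4 =730
r66=1000010 pc2: +4 =734
r67=1000011 pc3: +8 =742

Answer: 742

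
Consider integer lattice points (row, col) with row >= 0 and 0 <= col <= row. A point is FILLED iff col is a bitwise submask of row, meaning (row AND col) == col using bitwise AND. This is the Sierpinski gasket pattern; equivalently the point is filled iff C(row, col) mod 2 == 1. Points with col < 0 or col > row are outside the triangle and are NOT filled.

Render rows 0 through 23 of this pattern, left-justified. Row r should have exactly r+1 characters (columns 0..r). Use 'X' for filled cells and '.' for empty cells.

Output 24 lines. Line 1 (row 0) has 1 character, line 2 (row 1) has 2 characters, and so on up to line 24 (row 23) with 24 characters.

r0=0: X
r1=1: XX
r2=10: X.X
r3=11: XXXX
r4=100: X...X
r5=101: XX..XX
r6=110: X.X.X.X
r7=111: XXXXXXXX
r8=1000: X.......X
r9=1001: XX......XX
r10=1010: X.X.....X.X
r11=1011: XXXX....XXXX
r12=1100: X...X...X...X
r13=1101: XX..XX..XX..XX
r14=1110: X.X.X.X.X.X.X.X
r15=1111: XXXXXXXXXXXXXXXX
r16=10000: X...............X
r17=10001: XX..............XX
r18=10010: X.X.............X.X
r19=10011: XXXX............XXXX
r20=10100: X...X...........X...X
r21=10101: XX..XX..........XX..XX
r22=10110: X.X.X.X.........X.X.X.X
r23=10111: XXXXXXXX........XXXXXXXX

Answer: X
XX
X.X
XXXX
X...X
XX..XX
X.X.X.X
XXXXXXXX
X.......X
XX......XX
X.X.....X.X
XXXX....XXXX
X...X...X...X
XX..XX..XX..XX
X.X.X.X.X.X.X.X
XXXXXXXXXXXXXXXX
X...............X
XX..............XX
X.X.............X.X
XXXX............XXXX
X...X...........X...X
XX..XX..........XX..XX
X.X.X.X.........X.X.X.X
XXXXXXXX........XXXXXXXX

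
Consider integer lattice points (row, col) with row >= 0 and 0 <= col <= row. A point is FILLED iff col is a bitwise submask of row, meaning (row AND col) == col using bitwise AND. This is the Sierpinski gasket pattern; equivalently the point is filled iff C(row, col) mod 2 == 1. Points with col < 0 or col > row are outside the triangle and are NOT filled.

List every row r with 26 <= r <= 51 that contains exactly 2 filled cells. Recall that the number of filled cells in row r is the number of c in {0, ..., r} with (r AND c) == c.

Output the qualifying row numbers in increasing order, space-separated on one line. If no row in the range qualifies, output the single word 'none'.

Answer: 32

Derivation:
Row r has 2^popcount(r) filled cells, so we need popcount(r) = log2(2) = 1.
Scan r = 26..51 and keep those with exactly 1 one-bits:
r=26=11010 popcount=3 -> skip
r=27=11011 popcount=4 -> skip
r=28=11100 popcount=3 -> skip
r=29=11101 popcount=4 -> skip
r=30=11110 popcount=4 -> skip
r=31=11111 popcount=5 -> skip
r=32=100000 popcount=1 -> KEEP
r=33=100001 popcount=2 -> skip
r=34=100010 popcount=2 -> skip
r=35=100011 popcount=3 -> skip
r=36=100100 popcount=2 -> skip
r=37=100101 popcount=3 -> skip
r=38=100110 popcount=3 -> skip
r=39=100111 popcount=4 -> skip
r=40=101000 popcount=2 -> skip
r=41=101001 popcount=3 -> skip
r=42=101010 popcount=3 -> skip
r=43=101011 popcount=4 -> skip
r=44=101100 popcount=3 -> skip
r=45=101101 popcount=4 -> skip
r=46=101110 popcount=4 -> skip
r=47=101111 popcount=5 -> skip
r=48=110000 popcount=2 -> skip
r=49=110001 popcount=3 -> skip
r=50=110010 popcount=3 -> skip
r=51=110011 popcount=4 -> skip
Kept rows: 32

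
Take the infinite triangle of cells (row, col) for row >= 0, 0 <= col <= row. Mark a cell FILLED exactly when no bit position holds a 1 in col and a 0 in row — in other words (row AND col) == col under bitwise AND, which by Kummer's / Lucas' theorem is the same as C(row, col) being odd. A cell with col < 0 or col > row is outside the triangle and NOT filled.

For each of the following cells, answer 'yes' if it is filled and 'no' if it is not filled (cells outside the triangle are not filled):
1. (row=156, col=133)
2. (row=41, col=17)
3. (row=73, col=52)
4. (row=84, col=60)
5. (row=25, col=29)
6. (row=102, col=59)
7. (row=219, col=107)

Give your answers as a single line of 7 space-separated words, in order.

Answer: no no no no no no no

Derivation:
(156,133): row=0b10011100, col=0b10000101, row AND col = 0b10000100 = 132; 132 != 133 -> empty
(41,17): row=0b101001, col=0b10001, row AND col = 0b1 = 1; 1 != 17 -> empty
(73,52): row=0b1001001, col=0b110100, row AND col = 0b0 = 0; 0 != 52 -> empty
(84,60): row=0b1010100, col=0b111100, row AND col = 0b10100 = 20; 20 != 60 -> empty
(25,29): col outside [0, 25] -> not filled
(102,59): row=0b1100110, col=0b111011, row AND col = 0b100010 = 34; 34 != 59 -> empty
(219,107): row=0b11011011, col=0b1101011, row AND col = 0b1001011 = 75; 75 != 107 -> empty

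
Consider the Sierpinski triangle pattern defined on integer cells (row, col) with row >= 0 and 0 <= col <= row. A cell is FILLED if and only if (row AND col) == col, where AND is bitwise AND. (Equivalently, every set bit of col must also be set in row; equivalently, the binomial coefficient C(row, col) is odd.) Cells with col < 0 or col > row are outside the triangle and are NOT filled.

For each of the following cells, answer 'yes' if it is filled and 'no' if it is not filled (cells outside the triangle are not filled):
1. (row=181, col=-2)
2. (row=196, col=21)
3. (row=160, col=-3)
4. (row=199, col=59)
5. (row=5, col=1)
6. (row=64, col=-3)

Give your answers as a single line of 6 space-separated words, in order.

(181,-2): col outside [0, 181] -> not filled
(196,21): row=0b11000100, col=0b10101, row AND col = 0b100 = 4; 4 != 21 -> empty
(160,-3): col outside [0, 160] -> not filled
(199,59): row=0b11000111, col=0b111011, row AND col = 0b11 = 3; 3 != 59 -> empty
(5,1): row=0b101, col=0b1, row AND col = 0b1 = 1; 1 == 1 -> filled
(64,-3): col outside [0, 64] -> not filled

Answer: no no no no yes no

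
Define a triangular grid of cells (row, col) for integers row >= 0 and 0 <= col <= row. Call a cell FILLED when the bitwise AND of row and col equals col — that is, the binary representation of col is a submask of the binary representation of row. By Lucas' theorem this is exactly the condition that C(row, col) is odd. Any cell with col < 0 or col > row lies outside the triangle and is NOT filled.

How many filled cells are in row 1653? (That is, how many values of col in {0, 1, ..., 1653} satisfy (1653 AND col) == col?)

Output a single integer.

1653 in binary = 11001110101
popcount(1653) = number of 1-bits in 11001110101 = 7
A col c satisfies (1653 AND c) == c iff every set bit of c is also set in 1653; each of the 7 set bits of 1653 can independently be on or off in c.
count = 2^7 = 128

Answer: 128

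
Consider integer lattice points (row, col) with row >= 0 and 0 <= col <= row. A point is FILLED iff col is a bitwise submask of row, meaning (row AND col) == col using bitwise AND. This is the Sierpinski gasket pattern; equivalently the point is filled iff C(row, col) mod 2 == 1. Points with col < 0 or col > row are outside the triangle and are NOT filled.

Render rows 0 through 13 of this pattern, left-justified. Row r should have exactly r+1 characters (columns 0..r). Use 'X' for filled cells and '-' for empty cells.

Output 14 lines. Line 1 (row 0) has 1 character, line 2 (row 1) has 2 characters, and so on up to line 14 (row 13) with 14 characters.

Answer: X
XX
X-X
XXXX
X---X
XX--XX
X-X-X-X
XXXXXXXX
X-------X
XX------XX
X-X-----X-X
XXXX----XXXX
X---X---X---X
XX--XX--XX--XX

Derivation:
r0=0: X
r1=1: XX
r2=10: X-X
r3=11: XXXX
r4=100: X---X
r5=101: XX--XX
r6=110: X-X-X-X
r7=111: XXXXXXXX
r8=1000: X-------X
r9=1001: XX------XX
r10=1010: X-X-----X-X
r11=1011: XXXX----XXXX
r12=1100: X---X---X---X
r13=1101: XX--XX--XX--XX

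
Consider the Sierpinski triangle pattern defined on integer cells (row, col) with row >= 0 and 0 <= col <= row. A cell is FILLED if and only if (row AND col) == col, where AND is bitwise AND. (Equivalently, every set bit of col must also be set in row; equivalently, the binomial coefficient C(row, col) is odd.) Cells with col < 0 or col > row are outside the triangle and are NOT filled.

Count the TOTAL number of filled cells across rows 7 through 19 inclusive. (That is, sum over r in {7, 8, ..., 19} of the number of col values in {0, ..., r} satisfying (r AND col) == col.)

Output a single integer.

Answer: 80

Derivation:
r7=111 pc3: +8 =8
r8=1000 pc1: +2 =10
r9=1001 pc2: +4 =14
r10=1010 pc2: +4 =18
r11=1011 pc3: +8 =26
r12=1100 pc2: +4 =30
r13=1101 pc3: +8 =38
r14=1110 pc3: +8 =46
r15=1111 pc4: +16 =62
r16=10000 pc1: +2 =64
r17=10001 pc2: +4 =68
r18=10010 pc2: +4 =72
r19=10011 pc3: +8 =80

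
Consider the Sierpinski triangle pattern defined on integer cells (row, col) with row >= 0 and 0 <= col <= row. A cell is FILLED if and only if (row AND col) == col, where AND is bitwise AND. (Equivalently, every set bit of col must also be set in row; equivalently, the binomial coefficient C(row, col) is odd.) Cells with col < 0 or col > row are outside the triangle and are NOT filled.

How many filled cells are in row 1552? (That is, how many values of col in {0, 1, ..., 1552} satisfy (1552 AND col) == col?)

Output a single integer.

Answer: 8

Derivation:
1552 in binary = 11000010000
popcount(1552) = number of 1-bits in 11000010000 = 3
A col c satisfies (1552 AND c) == c iff every set bit of c is also set in 1552; each of the 3 set bits of 1552 can independently be on or off in c.
count = 2^3 = 8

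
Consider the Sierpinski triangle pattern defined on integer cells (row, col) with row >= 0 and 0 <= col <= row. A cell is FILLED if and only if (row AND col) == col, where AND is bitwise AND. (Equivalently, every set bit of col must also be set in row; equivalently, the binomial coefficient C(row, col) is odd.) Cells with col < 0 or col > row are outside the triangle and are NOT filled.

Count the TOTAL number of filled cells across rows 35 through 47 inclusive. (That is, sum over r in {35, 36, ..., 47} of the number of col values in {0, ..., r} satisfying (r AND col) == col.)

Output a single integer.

Answer: 152

Derivation:
r35=100011 pc3: +8 =8
r36=100100 pc2: +4 =12
r37=100101 pc3: +8 =20
r38=100110 pc3: +8 =28
r39=100111 pc4: +16 =44
r40=101000 pc2: +4 =48
r41=101001 pc3: +8 =56
r42=101010 pc3: +8 =64
r43=101011 pc4: +16 =80
r44=101100 pc3: +8 =88
r45=101101 pc4: +16 =104
r46=101110 pc4: +16 =120
r47=101111 pc5: +32 =152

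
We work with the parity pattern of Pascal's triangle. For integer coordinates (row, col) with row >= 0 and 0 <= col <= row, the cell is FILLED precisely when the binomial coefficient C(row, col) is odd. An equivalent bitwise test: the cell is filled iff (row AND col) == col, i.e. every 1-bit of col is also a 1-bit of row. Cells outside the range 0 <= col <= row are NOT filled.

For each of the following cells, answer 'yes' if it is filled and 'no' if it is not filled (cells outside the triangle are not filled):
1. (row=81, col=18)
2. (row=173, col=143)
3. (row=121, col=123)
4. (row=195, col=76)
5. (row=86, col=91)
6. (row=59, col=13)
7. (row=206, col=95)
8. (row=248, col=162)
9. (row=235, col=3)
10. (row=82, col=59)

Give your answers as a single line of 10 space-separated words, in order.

Answer: no no no no no no no no yes no

Derivation:
(81,18): row=0b1010001, col=0b10010, row AND col = 0b10000 = 16; 16 != 18 -> empty
(173,143): row=0b10101101, col=0b10001111, row AND col = 0b10001101 = 141; 141 != 143 -> empty
(121,123): col outside [0, 121] -> not filled
(195,76): row=0b11000011, col=0b1001100, row AND col = 0b1000000 = 64; 64 != 76 -> empty
(86,91): col outside [0, 86] -> not filled
(59,13): row=0b111011, col=0b1101, row AND col = 0b1001 = 9; 9 != 13 -> empty
(206,95): row=0b11001110, col=0b1011111, row AND col = 0b1001110 = 78; 78 != 95 -> empty
(248,162): row=0b11111000, col=0b10100010, row AND col = 0b10100000 = 160; 160 != 162 -> empty
(235,3): row=0b11101011, col=0b11, row AND col = 0b11 = 3; 3 == 3 -> filled
(82,59): row=0b1010010, col=0b111011, row AND col = 0b10010 = 18; 18 != 59 -> empty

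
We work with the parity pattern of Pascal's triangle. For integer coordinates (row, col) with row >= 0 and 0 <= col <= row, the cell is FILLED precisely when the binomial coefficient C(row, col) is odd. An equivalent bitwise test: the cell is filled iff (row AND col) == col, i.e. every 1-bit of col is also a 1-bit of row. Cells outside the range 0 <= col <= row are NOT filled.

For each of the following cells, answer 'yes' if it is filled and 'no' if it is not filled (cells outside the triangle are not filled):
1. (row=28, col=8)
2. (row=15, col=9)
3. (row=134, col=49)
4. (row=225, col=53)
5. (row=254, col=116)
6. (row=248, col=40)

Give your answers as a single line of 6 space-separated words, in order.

(28,8): row=0b11100, col=0b1000, row AND col = 0b1000 = 8; 8 == 8 -> filled
(15,9): row=0b1111, col=0b1001, row AND col = 0b1001 = 9; 9 == 9 -> filled
(134,49): row=0b10000110, col=0b110001, row AND col = 0b0 = 0; 0 != 49 -> empty
(225,53): row=0b11100001, col=0b110101, row AND col = 0b100001 = 33; 33 != 53 -> empty
(254,116): row=0b11111110, col=0b1110100, row AND col = 0b1110100 = 116; 116 == 116 -> filled
(248,40): row=0b11111000, col=0b101000, row AND col = 0b101000 = 40; 40 == 40 -> filled

Answer: yes yes no no yes yes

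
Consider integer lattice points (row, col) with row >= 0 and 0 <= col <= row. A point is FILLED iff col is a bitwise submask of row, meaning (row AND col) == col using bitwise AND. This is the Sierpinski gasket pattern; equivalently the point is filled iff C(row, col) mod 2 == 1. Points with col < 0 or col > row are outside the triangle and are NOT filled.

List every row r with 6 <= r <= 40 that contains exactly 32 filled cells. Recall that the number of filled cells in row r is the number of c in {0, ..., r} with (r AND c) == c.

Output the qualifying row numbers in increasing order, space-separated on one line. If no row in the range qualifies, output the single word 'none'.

Answer: 31

Derivation:
Row r has 2^popcount(r) filled cells, so we need popcount(r) = log2(32) = 5.
Scan r = 6..40 and keep those with exactly 5 one-bits:
r=6=110 popcount=2 -> skip
r=7=111 popcount=3 -> skip
r=8=1000 popcount=1 -> skip
r=9=1001 popcount=2 -> skip
r=10=1010 popcount=2 -> skip
r=11=1011 popcount=3 -> skip
r=12=1100 popcount=2 -> skip
r=13=1101 popcount=3 -> skip
r=14=1110 popcount=3 -> skip
r=15=1111 popcount=4 -> skip
r=16=10000 popcount=1 -> skip
r=17=10001 popcount=2 -> skip
r=18=10010 popcount=2 -> skip
r=19=10011 popcount=3 -> skip
r=20=10100 popcount=2 -> skip
r=21=10101 popcount=3 -> skip
r=22=10110 popcount=3 -> skip
r=23=10111 popcount=4 -> skip
r=24=11000 popcount=2 -> skip
r=25=11001 popcount=3 -> skip
r=26=11010 popcount=3 -> skip
r=27=11011 popcount=4 -> skip
r=28=11100 popcount=3 -> skip
r=29=11101 popcount=4 -> skip
r=30=11110 popcount=4 -> skip
r=31=11111 popcount=5 -> KEEP
r=32=100000 popcount=1 -> skip
r=33=100001 popcount=2 -> skip
r=34=100010 popcount=2 -> skip
r=35=100011 popcount=3 -> skip
r=36=100100 popcount=2 -> skip
r=37=100101 popcount=3 -> skip
r=38=100110 popcount=3 -> skip
r=39=100111 popcount=4 -> skip
r=40=101000 popcount=2 -> skip
Kept rows: 31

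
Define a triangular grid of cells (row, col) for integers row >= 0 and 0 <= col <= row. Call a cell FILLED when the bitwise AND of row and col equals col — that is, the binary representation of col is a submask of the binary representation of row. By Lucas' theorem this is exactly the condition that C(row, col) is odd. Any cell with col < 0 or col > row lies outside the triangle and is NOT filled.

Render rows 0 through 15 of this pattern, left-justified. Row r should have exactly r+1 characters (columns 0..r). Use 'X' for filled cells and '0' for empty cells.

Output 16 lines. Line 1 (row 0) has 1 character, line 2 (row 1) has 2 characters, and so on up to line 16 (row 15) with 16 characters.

r0=0: X
r1=1: XX
r2=10: X0X
r3=11: XXXX
r4=100: X000X
r5=101: XX00XX
r6=110: X0X0X0X
r7=111: XXXXXXXX
r8=1000: X0000000X
r9=1001: XX000000XX
r10=1010: X0X00000X0X
r11=1011: XXXX0000XXXX
r12=1100: X000X000X000X
r13=1101: XX00XX00XX00XX
r14=1110: X0X0X0X0X0X0X0X
r15=1111: XXXXXXXXXXXXXXXX

Answer: X
XX
X0X
XXXX
X000X
XX00XX
X0X0X0X
XXXXXXXX
X0000000X
XX000000XX
X0X00000X0X
XXXX0000XXXX
X000X000X000X
XX00XX00XX00XX
X0X0X0X0X0X0X0X
XXXXXXXXXXXXXXXX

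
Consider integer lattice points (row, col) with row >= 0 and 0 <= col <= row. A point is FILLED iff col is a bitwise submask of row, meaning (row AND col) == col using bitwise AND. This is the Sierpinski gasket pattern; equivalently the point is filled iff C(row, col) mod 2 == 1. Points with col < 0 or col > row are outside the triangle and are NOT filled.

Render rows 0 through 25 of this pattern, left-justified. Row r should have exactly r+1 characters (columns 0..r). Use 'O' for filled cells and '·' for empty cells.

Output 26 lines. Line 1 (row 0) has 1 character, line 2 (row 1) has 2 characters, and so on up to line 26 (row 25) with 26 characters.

r0=0: O
r1=1: OO
r2=10: O·O
r3=11: OOOO
r4=100: O···O
r5=101: OO··OO
r6=110: O·O·O·O
r7=111: OOOOOOOO
r8=1000: O·······O
r9=1001: OO······OO
r10=1010: O·O·····O·O
r11=1011: OOOO····OOOO
r12=1100: O···O···O···O
r13=1101: OO··OO··OO··OO
r14=1110: O·O·O·O·O·O·O·O
r15=1111: OOOOOOOOOOOOOOOO
r16=10000: O···············O
r17=10001: OO··············OO
r18=10010: O·O·············O·O
r19=10011: OOOO············OOOO
r20=10100: O···O···········O···O
r21=10101: OO··OO··········OO··OO
r22=10110: O·O·O·O·········O·O·O·O
r23=10111: OOOOOOOO········OOOOOOOO
r24=11000: O·······O·······O·······O
r25=11001: OO······OO······OO······OO

Answer: O
OO
O·O
OOOO
O···O
OO··OO
O·O·O·O
OOOOOOOO
O·······O
OO······OO
O·O·····O·O
OOOO····OOOO
O···O···O···O
OO··OO··OO··OO
O·O·O·O·O·O·O·O
OOOOOOOOOOOOOOOO
O···············O
OO··············OO
O·O·············O·O
OOOO············OOOO
O···O···········O···O
OO··OO··········OO··OO
O·O·O·O·········O·O·O·O
OOOOOOOO········OOOOOOOO
O·······O·······O·······O
OO······OO······OO······OO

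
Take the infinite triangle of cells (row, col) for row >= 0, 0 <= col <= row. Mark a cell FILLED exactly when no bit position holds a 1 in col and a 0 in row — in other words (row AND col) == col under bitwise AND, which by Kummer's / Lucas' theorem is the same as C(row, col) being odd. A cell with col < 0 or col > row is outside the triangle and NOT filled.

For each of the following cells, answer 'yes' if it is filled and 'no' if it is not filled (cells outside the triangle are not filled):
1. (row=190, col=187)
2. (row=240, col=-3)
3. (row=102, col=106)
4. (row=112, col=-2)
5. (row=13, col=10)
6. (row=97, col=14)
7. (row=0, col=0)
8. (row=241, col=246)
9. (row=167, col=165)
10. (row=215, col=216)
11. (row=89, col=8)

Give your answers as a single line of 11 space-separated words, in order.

(190,187): row=0b10111110, col=0b10111011, row AND col = 0b10111010 = 186; 186 != 187 -> empty
(240,-3): col outside [0, 240] -> not filled
(102,106): col outside [0, 102] -> not filled
(112,-2): col outside [0, 112] -> not filled
(13,10): row=0b1101, col=0b1010, row AND col = 0b1000 = 8; 8 != 10 -> empty
(97,14): row=0b1100001, col=0b1110, row AND col = 0b0 = 0; 0 != 14 -> empty
(0,0): row=0b0, col=0b0, row AND col = 0b0 = 0; 0 == 0 -> filled
(241,246): col outside [0, 241] -> not filled
(167,165): row=0b10100111, col=0b10100101, row AND col = 0b10100101 = 165; 165 == 165 -> filled
(215,216): col outside [0, 215] -> not filled
(89,8): row=0b1011001, col=0b1000, row AND col = 0b1000 = 8; 8 == 8 -> filled

Answer: no no no no no no yes no yes no yes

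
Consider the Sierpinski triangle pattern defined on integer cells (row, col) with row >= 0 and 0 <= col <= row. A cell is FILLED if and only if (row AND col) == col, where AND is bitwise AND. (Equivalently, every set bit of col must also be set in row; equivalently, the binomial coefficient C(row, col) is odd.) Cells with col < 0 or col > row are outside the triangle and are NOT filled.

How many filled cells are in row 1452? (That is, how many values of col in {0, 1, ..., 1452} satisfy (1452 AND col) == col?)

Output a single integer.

Answer: 64

Derivation:
1452 in binary = 10110101100
popcount(1452) = number of 1-bits in 10110101100 = 6
A col c satisfies (1452 AND c) == c iff every set bit of c is also set in 1452; each of the 6 set bits of 1452 can independently be on or off in c.
count = 2^6 = 64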